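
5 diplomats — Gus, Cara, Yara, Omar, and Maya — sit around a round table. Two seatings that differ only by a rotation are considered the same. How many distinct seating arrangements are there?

24

Seat Gus anywhere (absorbing the rotational symmetry), then permute the other 4: (4)! = 24.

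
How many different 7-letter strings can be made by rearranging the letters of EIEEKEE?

42

EIEEKEE has 7 letters with E appearing 5 times.
So there are 7! / (5!) = 42 distinguishable arrangements.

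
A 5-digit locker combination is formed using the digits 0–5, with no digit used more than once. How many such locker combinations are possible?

With no repetition, fill the 5 digits in order: 6 choices, then 5, down to 2.
That product is 6 × 5 × 4 × 3 × 2 = 720.

720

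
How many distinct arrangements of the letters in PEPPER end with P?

Fix P in the last position and arrange the remaining 5 letters.
Those 5 letters have E appearing twice and P appearing twice, giving (5)!/(2!·2!) = 30.

30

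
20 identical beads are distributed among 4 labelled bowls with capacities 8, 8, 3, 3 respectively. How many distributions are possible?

10

Ignoring the caps, the number of non-negative solutions to x_1+…+x_4 = 20 is C(23,3) = 1771.
Subtract solutions that violate a single cap (substitute x_i' = x_i − (cap_i+1)): x_1 ≥ 9 gives C(14,3) = 364; x_2 ≥ 9 gives C(14,3) = 364; x_3 ≥ 4 gives C(19,3) = 969; x_4 ≥ 4 gives C(19,3) = 969. Together 2666.
Add back pairs where two caps are both exceeded: 10 + 120 + 120 + 120 + 120 + 455 = 945.
Subtract triples: 0 + 0 + 20 + 20 = 40.
By inclusion–exclusion the count is 1771 − 2666 + 945 − 40 = 10.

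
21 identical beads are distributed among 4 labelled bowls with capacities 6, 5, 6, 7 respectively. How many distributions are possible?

Without the upper bounds there are C(24,3) = 2024 ways to split 21 among 4 bowls.
Subtract solutions that violate a single cap (substitute x_i' = x_i − (cap_i+1)): x_1 ≥ 7 gives C(17,3) = 680; x_2 ≥ 6 gives C(18,3) = 816; x_3 ≥ 7 gives C(17,3) = 680; x_4 ≥ 8 gives C(16,3) = 560. Together 2736.
Add back pairs where two caps are both exceeded: 165 + 120 + 84 + 165 + 120 + 84 = 738.
Subtract triples: 4 + 1 + 0 + 1 = 6.
By inclusion–exclusion the count is 2024 − 2736 + 738 − 6 = 20.

20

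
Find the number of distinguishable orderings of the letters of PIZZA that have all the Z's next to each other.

Treat the 2 copies of Z as a single block. The multiset to arrange is then {ZZ, A, I, P}, 4 items in all.
All 4 items are distinct, so there are (4)! = 24 arrangements.

24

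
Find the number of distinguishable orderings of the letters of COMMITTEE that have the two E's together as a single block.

10080

Treat the 2 copies of E as a single block. The multiset to arrange is then {EE, C, I, M, M, O, T, T}, 8 items in all.
That gives (8)!/(2!·2!) = 10080 arrangements.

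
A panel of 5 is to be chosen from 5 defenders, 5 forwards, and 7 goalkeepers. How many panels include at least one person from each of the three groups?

With no constraint there are C(17,5) = 6188 possible selections.
Subtract selections that omit an entire group: no defenders → C(12,5) = 792; no forwards → C(12,5) = 792; no goalkeepers → C(10,5) = 252.
Add back selections omitting two groups (i.e. drawn from a single group): C(5,5) + C(5,5) + C(7,5) = 23.
By inclusion–exclusion: 6188 − 1836 + 23 = 4375.

4375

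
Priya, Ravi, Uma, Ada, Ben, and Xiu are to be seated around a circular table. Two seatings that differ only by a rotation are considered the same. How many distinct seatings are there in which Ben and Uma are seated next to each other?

48

Treat {Ben, Uma} as one unit (2 internal orders) and seat the resulting 5 units around the table: (4)! circular arrangements.
So 2 × (4)! = 2 × 24 = 48.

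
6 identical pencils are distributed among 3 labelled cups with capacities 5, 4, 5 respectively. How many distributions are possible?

Without the upper bounds there are C(8,2) = 28 ways to split 6 among 3 cups.
Subtract solutions that violate a single cap (substitute x_i' = x_i − (cap_i+1)): x_1 ≥ 6 gives C(2,2) = 1; x_2 ≥ 5 gives C(3,2) = 3; x_3 ≥ 6 gives C(2,2) = 1. Together 5.
No two caps can be exceeded simultaneously, so the pair terms are all 0.
By inclusion–exclusion the count is 28 − 5 + 0 = 23.

23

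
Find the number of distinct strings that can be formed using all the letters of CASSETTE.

CASSETTE has 8 letters with E appearing twice, S appearing twice, and T appearing twice.
So there are 8! / (2!·2!·2!) = 5040 distinguishable arrangements.

5040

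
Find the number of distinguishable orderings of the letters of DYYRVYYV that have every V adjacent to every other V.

Treat the 2 copies of V as a single block. The multiset to arrange is then {VV, D, R, Y, Y, Y, Y}, 7 items in all.
That gives (7)!/(4!) = 210 arrangements.

210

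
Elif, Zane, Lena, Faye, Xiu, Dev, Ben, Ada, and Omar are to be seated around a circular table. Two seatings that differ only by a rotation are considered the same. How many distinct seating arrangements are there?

Fix one person's seat to break rotational symmetry; the remaining 8 people can be arranged in (8)! = 40320 ways.

40320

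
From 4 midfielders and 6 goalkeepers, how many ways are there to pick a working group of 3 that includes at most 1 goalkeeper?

40

Split by how many goalkeepers are chosen (0 through 1).
Sum: C(6,0)·C(4,3) + C(6,1)·C(4,2) = 4 + 36 = 40.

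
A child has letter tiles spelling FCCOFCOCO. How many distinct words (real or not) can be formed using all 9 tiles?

1260

FCCOFCOCO has 9 letters with C appearing 4 times, F appearing twice, and O appearing 3 times.
The number of distinct arrangements is 9!/(4!·3!·2!) = 362880/288 = 1260.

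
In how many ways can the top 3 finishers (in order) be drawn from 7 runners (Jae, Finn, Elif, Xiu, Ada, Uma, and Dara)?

There are 7 choices for 1st place, 6 for 2nd, and 5 for 3rd.
That gives 7 × 6 × 5 = 210.

210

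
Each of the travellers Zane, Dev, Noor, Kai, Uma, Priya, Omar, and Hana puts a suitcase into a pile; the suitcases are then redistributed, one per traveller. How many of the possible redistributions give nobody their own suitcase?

14833

Count assignments avoiding every fixed point. For any j of the 8 travellers fixed to their own suitcase, the other 8−j can be arranged in (8−j)! ways.
By inclusion–exclusion this is Σ_{j=0}^{8} (−1)^j C(8,j)·(8−j)!.
Computing: 40320 − 40320 + 20160 − 6720 + 1680 − 336 + 56 − 8 + 1 = 14833.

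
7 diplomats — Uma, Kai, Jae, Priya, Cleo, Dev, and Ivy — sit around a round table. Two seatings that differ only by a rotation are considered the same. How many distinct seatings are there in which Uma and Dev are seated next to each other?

240

Glue Uma and Dev into a block (2 internal orders). Seating 6 units around a circle gives (5)! arrangements.
So 2 × (5)! = 2 × 120 = 240.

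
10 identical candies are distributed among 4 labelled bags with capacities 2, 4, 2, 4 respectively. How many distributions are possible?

Without the upper bounds there are C(13,3) = 286 ways to split 10 among 4 bags.
Subtract solutions that violate a single cap (substitute x_i' = x_i − (cap_i+1)): x_1 ≥ 3 gives C(10,3) = 120; x_2 ≥ 5 gives C(8,3) = 56; x_3 ≥ 3 gives C(10,3) = 120; x_4 ≥ 5 gives C(8,3) = 56. Together 352.
Add back pairs where two caps are both exceeded: 10 + 35 + 10 + 10 + 1 + 10 = 76.
By inclusion–exclusion the count is 286 − 352 + 76 = 10.

10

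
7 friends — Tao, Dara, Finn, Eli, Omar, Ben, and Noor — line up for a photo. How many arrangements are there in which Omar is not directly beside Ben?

Of the 7! = 5040 arrangements, those with Omar and Ben adjacent number 2 × 6! = 1440 (treat the pair as a block with 2 internal orders).
Complementary counting: 5040 − 1440 = 3600.

3600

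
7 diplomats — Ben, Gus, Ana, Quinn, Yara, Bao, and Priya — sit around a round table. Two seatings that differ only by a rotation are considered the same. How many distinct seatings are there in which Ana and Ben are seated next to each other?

240

Treat {Ana, Ben} as one unit (2 internal orders) and seat the resulting 6 units around the table: (5)! circular arrangements.
So 2 × (5)! = 2 × 120 = 240.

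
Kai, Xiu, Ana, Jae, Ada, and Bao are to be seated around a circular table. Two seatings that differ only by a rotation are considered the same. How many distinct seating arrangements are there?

120

Seat Kai anywhere (absorbing the rotational symmetry), then permute the other 5: (5)! = 120.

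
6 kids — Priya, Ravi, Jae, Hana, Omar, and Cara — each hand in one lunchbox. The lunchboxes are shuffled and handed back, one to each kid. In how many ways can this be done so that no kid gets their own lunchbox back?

Let Aᵢ be the assignments in which kid i gets their own lunchbox. We want the size of the complement of A₁∪…∪A_6.
By inclusion–exclusion this is Σ_{j=0}^{6} (−1)^j C(6,j)·(6−j)!.
Computing: 720 − 720 + 360 − 120 + 30 − 6 + 1 = 265.

265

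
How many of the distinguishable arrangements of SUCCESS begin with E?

Fix E in the first position and arrange the remaining 6 letters.
Those 6 letters have C appearing twice and S appearing 3 times, giving (6)!/(3!·2!) = 60.

60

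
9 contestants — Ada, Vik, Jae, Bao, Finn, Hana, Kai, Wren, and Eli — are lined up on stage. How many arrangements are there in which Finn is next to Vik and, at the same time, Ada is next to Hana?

20160

Treat {Finn,Vik} as one block (2 orders) and {Ada,Hana} as another (2 orders).
That leaves 7 units to arrange: 2 × 2 × 7! = 4 × 5040 = 20160.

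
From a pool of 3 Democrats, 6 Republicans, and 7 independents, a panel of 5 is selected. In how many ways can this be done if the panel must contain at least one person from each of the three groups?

Unrestricted: C(16,5) = 4368 ways to pick any 5 of the 16.
Subtract selections that omit an entire group: no Democrats → C(13,5) = 1287; no Republicans → C(10,5) = 252; no independents → C(9,5) = 126.
Add back selections omitting two groups (i.e. drawn from a single group): C(3,5) + C(6,5) + C(7,5) = 27.
By inclusion–exclusion: 4368 − 1665 + 27 = 2730.

2730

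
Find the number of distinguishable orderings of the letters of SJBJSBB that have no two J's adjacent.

150

There are 7!/(3!·2!·2!) = 210 arrangements of SJBJSBB in total.
If the two J's are adjacent, glue them into one block, leaving 6 items to arrange: (6)!/(3!·2!) = 60 ways.
Subtracting, 210 − 60 = 150 arrangements keep the J's apart.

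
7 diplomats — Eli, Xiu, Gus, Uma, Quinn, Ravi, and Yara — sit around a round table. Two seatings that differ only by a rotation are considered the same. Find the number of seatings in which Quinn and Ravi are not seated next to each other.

All circular seatings of 7 people number (6)! = 720.
Those with Quinn next to Ravi: fuse the pair into one unit and seat 6 units around a circle — 2·(5)! = 240.
Subtracting, 720 − 240 = 480.

480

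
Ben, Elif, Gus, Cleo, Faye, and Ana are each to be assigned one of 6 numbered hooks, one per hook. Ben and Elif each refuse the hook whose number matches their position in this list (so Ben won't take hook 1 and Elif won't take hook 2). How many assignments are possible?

Let Aᵢ (for i ∈ {1, 2}) be the placements that put person i in their forbidden hook. Any j of these fix j positions, leaving (6−j)! ways to fill the rest, and there are C(2,j) ways to pick which j.
By inclusion–exclusion, the number of valid placements is Σ_{j=0}^{2} (−1)^j C(2,j)·(6−j)!.
Computing: 720 − 240 + 24 = 504.

504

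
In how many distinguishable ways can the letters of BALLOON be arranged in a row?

BALLOON has 7 letters with L appearing twice and O appearing twice.
The number of distinct arrangements is 7!/(2!·2!) = 5040/4 = 1260.

1260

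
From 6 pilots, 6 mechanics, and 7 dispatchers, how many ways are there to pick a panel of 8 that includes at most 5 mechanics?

75504

Split by how many mechanics are chosen (0 through 5).
Sum: C(6,0)·C(13,8) + C(6,1)·C(13,7) + C(6,2)·C(13,6) + C(6,3)·C(13,5) + C(6,4)·C(13,4) + C(6,5)·C(13,3) = 1287 + 10296 + 25740 + 25740 + 10725 + 1716 = 75504.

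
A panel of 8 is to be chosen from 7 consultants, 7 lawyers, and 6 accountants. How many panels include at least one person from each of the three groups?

120393

Total 8-person selections from all 20: C(20,8) = 125970.
Selections missing a whole group: no consultants → C(13,8) = 1287; no lawyers → C(13,8) = 1287; no accountants → C(14,8) = 3003.
Add back selections omitting two groups (i.e. drawn from a single group): C(7,8) + C(7,8) + C(6,8) = 0.
By inclusion–exclusion: 125970 − 5577 + 0 = 120393.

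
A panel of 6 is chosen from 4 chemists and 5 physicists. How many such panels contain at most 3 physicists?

50

Split by how many physicists are chosen (0 through 3).
Sum: C(5,0)·C(4,6) + C(5,1)·C(4,5) + C(5,2)·C(4,4) + C(5,3)·C(4,3) = 0 + 0 + 10 + 40 = 50.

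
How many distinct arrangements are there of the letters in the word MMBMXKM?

210

The 7 letters of MMBMXKM have repeats: M appearing 4 times.
The number of distinct arrangements is 7!/(4!) = 5040/24 = 210.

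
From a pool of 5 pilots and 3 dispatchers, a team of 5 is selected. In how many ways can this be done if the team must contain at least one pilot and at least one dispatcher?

Unrestricted: C(8,5) = 56 ways to pick any 5 of the 8.
Subtract selections that omit an entire group: no pilots → C(3,5) = 0; no dispatchers → C(5,5) = 1.
Both groups omitted at once is impossible, so 56 − 1 = 55.

55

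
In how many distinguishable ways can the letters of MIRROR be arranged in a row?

The 6 letters of MIRROR have repeats: R appearing 3 times.
Dividing 6! = 720 by 3! = 6 for the repeated letters gives 120.

120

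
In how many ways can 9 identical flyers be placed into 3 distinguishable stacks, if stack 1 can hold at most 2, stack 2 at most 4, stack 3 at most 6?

Ignoring the caps, the number of non-negative solutions to x_1+…+x_3 = 9 is C(11,2) = 55.
Subtract solutions that violate a single cap (substitute x_i' = x_i − (cap_i+1)): x_1 ≥ 3 gives C(8,2) = 28; x_2 ≥ 5 gives C(6,2) = 15; x_3 ≥ 7 gives C(4,2) = 6. Together 49.
Add back pairs where two caps are both exceeded: 3 + 0 + 0 = 3.
By inclusion–exclusion the count is 55 − 49 + 3 = 9.

9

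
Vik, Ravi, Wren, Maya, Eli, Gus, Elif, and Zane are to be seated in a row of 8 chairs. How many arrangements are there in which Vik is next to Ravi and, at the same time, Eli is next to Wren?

Treat {Vik,Ravi} as one block (2 orders) and {Eli,Wren} as another (2 orders).
That leaves 6 units to arrange: 2 × 2 × 6! = 4 × 720 = 2880.

2880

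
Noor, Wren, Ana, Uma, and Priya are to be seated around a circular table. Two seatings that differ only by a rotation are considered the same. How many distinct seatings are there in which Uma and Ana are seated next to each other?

12

Glue Uma and Ana into a block (2 internal orders). Seating 4 units around a circle gives (3)! arrangements.
So 2 × (3)! = 2 × 6 = 12.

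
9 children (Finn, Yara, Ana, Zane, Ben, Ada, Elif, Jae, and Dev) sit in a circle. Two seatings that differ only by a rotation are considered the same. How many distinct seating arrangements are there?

40320

Fix one person's seat to break rotational symmetry; the remaining 8 people can be arranged in (8)! = 40320 ways.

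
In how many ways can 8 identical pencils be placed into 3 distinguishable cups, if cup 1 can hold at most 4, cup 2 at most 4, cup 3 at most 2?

By stars and bars, unrestricted non-negative solutions to x_1+…+x_3 = 8 number C(8+2,2) = 45.
Subtract solutions that violate a single cap (substitute x_i' = x_i − (cap_i+1)): x_1 ≥ 5 gives C(5,2) = 10; x_2 ≥ 5 gives C(5,2) = 10; x_3 ≥ 3 gives C(7,2) = 21. Together 41.
Add back pairs where two caps are both exceeded: 0 + 1 + 1 = 2.
By inclusion–exclusion the count is 45 − 41 + 2 = 6.

6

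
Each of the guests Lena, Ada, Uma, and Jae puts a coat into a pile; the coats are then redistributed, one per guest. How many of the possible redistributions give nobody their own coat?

9

Let Aᵢ be the assignments in which guest i gets their own coat. We want the size of the complement of A₁∪…∪A_4.
By inclusion–exclusion this is Σ_{j=0}^{4} (−1)^j C(4,j)·(4−j)!.
Computing: 24 − 24 + 12 − 4 + 1 = 9.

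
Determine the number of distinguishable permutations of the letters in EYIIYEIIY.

1260

Letter multiplicities in EYIIYEIIY: E×2, I×4, Y×3.
So there are 9! / (4!·3!·2!) = 1260 distinguishable arrangements.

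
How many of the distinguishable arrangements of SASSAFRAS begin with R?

280

With the first slot taken by R, it remains to arrange the other 8 letters (SASSAFAS).
Those 8 letters have A appearing 3 times and S appearing 4 times, giving (8)!/(4!·3!) = 280.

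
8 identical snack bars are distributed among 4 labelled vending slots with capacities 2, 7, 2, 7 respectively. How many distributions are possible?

Ignoring the caps, the number of non-negative solutions to x_1+…+x_4 = 8 is C(11,3) = 165.
Subtract solutions that violate a single cap (substitute x_i' = x_i − (cap_i+1)): x_1 ≥ 3 gives C(8,3) = 56; x_2 ≥ 8 gives C(3,3) = 1; x_3 ≥ 3 gives C(8,3) = 56; x_4 ≥ 8 gives C(3,3) = 1. Together 114.
Add back pairs where two caps are both exceeded: 0 + 10 + 0 + 0 + 0 + 0 = 10.
By inclusion–exclusion the count is 165 − 114 + 10 = 61.

61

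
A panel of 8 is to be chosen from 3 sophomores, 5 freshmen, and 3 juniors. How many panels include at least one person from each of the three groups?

163

With no constraint there are C(11,8) = 165 possible selections.
Subtract selections that omit an entire group: no sophomores → C(8,8) = 1; no freshmen → C(6,8) = 0; no juniors → C(8,8) = 1.
Add back selections omitting two groups (i.e. drawn from a single group): C(3,8) + C(5,8) + C(3,8) = 0.
By inclusion–exclusion: 165 − 2 + 0 = 163.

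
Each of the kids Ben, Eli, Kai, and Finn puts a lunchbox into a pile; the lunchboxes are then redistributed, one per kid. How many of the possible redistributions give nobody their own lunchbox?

Let Aᵢ be the assignments in which kid i gets their own lunchbox. We want the size of the complement of A₁∪…∪A_4.
By inclusion–exclusion this is Σ_{j=0}^{4} (−1)^j C(4,j)·(4−j)!.
Computing: 24 − 24 + 12 − 4 + 1 = 9.

9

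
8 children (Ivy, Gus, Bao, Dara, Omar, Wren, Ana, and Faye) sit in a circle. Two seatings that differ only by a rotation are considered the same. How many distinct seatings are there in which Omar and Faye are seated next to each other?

1440

Treat {Omar, Faye} as one unit (2 internal orders) and seat the resulting 7 units around the table: (6)! circular arrangements.
So 2 × (6)! = 2 × 720 = 1440.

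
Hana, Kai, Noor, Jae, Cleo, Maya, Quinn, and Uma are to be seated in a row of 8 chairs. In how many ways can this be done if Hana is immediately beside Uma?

10080

Place the 6 others and the Hana-Uma pair as 7 objects in a line; the pair has 2 internal arrangements.
That gives 2 × 7! = 2 × 5040 = 10080.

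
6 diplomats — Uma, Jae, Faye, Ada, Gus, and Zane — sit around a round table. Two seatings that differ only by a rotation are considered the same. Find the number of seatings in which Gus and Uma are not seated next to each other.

72

Without the restriction there are (5)! = 120 seatings.
Those with Gus next to Uma: fuse the pair into one unit and seat 5 units around a circle — 2·(4)! = 48.
Subtracting, 120 − 48 = 72.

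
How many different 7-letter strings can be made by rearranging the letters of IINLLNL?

Letter multiplicities in IINLLNL: I×2, L×3, N×2.
Dividing 7! = 5040 by 3!·2!·2! = 24 for the repeated letters gives 210.

210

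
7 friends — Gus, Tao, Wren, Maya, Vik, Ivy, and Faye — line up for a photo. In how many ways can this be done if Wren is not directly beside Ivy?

3600

There are 7! = 5040 arrangements in all. If Wren and Ivy are adjacent, merging them into one block gives 2·(6)! = 1440 arrangements.
So 5040 − 1440 = 3600 arrangements keep them apart.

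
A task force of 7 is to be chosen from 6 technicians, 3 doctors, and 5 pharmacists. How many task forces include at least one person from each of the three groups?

3058

Unrestricted: C(14,7) = 3432 ways to pick any 7 of the 14.
Selections missing a whole group: no technicians → C(8,7) = 8; no doctors → C(11,7) = 330; no pharmacists → C(9,7) = 36.
Add back selections omitting two groups (i.e. drawn from a single group): C(6,7) + C(3,7) + C(5,7) = 0.
By inclusion–exclusion: 3432 − 374 + 0 = 3058.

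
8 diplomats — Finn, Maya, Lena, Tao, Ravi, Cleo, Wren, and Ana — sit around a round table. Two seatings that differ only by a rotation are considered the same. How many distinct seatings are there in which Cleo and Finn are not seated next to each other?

3600

All circular seatings of 8 people number (7)! = 5040.
Those with Cleo next to Finn: fuse the pair into one unit and seat 7 units around a circle — 2·(6)! = 1440.
Subtracting, 5040 − 1440 = 3600.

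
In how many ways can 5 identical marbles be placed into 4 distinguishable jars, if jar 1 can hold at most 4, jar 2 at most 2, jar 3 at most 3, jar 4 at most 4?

40

By stars and bars, unrestricted non-negative solutions to x_1+…+x_4 = 5 number C(5+3,3) = 56.
Subtract solutions that violate a single cap (substitute x_i' = x_i − (cap_i+1)): x_1 ≥ 5 gives C(3,3) = 1; x_2 ≥ 3 gives C(5,3) = 10; x_3 ≥ 4 gives C(4,3) = 4; x_4 ≥ 5 gives C(3,3) = 1. Together 16.
No two caps can be exceeded simultaneously, so the pair terms are all 0.
By inclusion–exclusion the count is 56 − 16 + 0 = 40.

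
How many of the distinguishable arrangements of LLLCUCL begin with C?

30

Fix C in the first position and arrange the remaining 6 letters.
Those 6 letters have L appearing 4 times, giving (6)!/(4!) = 30.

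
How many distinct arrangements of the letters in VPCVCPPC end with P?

210

Fix P in the last position and arrange the remaining 7 letters.
Those 7 letters have C appearing 3 times, P appearing twice, and V appearing twice, giving (7)!/(3!·2!·2!) = 210.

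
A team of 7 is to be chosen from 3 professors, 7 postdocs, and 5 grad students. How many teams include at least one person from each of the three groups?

5516

Unrestricted: C(15,7) = 6435 ways to pick any 7 of the 15.
Selections missing a whole group: no professors → C(12,7) = 792; no postdocs → C(8,7) = 8; no grad students → C(10,7) = 120.
Add back selections omitting two groups (i.e. drawn from a single group): C(3,7) + C(7,7) + C(5,7) = 1.
By inclusion–exclusion: 6435 − 920 + 1 = 5516.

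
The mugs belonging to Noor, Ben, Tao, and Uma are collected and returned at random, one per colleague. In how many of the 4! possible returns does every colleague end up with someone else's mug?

Count assignments avoiding every fixed point. For any j of the 4 colleagues fixed to their own mug, the other 4−j can be arranged in (4−j)! ways.
By inclusion–exclusion this is Σ_{j=0}^{4} (−1)^j C(4,j)·(4−j)!.
Computing: 24 − 24 + 12 − 4 + 1 = 9.

9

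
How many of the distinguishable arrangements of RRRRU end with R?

With the last slot taken by R, it remains to arrange the other 4 letters (RRRU).
Those 4 letters have R appearing 3 times, giving (4)!/(3!) = 4.

4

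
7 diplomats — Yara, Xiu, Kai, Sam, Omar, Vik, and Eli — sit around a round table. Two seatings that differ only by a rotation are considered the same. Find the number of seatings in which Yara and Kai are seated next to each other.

Treat {Yara, Kai} as one unit (2 internal orders) and seat the resulting 6 units around the table: (5)! circular arrangements.
So 2 × (5)! = 2 × 120 = 240.

240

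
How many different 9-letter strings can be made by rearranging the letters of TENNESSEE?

The 9 letters of TENNESSEE have repeats: E appearing 4 times, N appearing twice, and S appearing twice.
So there are 9! / (4!·2!·2!) = 3780 distinguishable arrangements.

3780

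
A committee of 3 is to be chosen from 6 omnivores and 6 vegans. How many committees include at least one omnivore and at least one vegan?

180

With no constraint there are C(12,3) = 220 possible selections.
Selections missing a whole group: no omnivores → C(6,3) = 20; no vegans → C(6,3) = 20.
Both groups omitted at once is impossible, so 220 − 40 = 180.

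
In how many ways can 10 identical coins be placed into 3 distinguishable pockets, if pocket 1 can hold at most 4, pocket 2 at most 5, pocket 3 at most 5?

15

Without the upper bounds there are C(12,2) = 66 ways to split 10 among 3 pockets.
Subtract solutions that violate a single cap (substitute x_i' = x_i − (cap_i+1)): x_1 ≥ 5 gives C(7,2) = 21; x_2 ≥ 6 gives C(6,2) = 15; x_3 ≥ 6 gives C(6,2) = 15. Together 51.
No two caps can be exceeded simultaneously, so the pair terms are all 0.
By inclusion–exclusion the count is 66 − 51 + 0 = 15.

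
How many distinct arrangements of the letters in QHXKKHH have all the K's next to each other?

120

Treat the 2 copies of K as a single block. The multiset to arrange is then {KK, H, H, H, Q, X}, 6 items in all.
That gives (6)!/(3!) = 120 arrangements.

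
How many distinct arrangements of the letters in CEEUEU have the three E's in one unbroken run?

Treat the 3 copies of E as a single block. The multiset to arrange is then {EEE, C, U, U}, 4 items in all.
That gives (4)!/(2!) = 12 arrangements.

12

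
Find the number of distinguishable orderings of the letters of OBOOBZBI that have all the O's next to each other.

Treat the 3 copies of O as a single block. The multiset to arrange is then {OOO, B, B, B, I, Z}, 6 items in all.
That gives (6)!/(3!) = 120 arrangements.

120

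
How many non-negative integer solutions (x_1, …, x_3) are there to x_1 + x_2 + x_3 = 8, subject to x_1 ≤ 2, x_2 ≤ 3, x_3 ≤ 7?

Ignoring the caps, the number of non-negative solutions to x_1+…+x_3 = 8 is C(10,2) = 45.
Subtract solutions that violate a single cap (substitute x_i' = x_i − (cap_i+1)): x_1 ≥ 3 gives C(7,2) = 21; x_2 ≥ 4 gives C(6,2) = 15; x_3 ≥ 8 gives C(2,2) = 1. Together 37.
Add back pairs where two caps are both exceeded: 3 + 0 + 0 = 3.
By inclusion–exclusion the count is 45 − 37 + 3 = 11.

11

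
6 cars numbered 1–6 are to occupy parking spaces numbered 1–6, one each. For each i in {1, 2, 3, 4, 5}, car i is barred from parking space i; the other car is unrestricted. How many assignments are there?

309

Let Aᵢ (for 1 ≤ i ≤ 5) be the placements that put car i in its forbidden parking space. Any j of these fix j positions, leaving (6−j)! ways to fill the rest, and there are C(5,j) ways to pick which j.
By inclusion–exclusion, the number of valid placements is Σ_{j=0}^{5} (−1)^j C(5,j)·(6−j)!.
Computing: 720 − 600 + 240 − 60 + 10 − 1 = 309.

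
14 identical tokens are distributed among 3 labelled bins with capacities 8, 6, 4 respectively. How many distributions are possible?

15

Without the upper bounds there are C(16,2) = 120 ways to split 14 among 3 bins.
Subtract solutions that violate a single cap (substitute x_i' = x_i − (cap_i+1)): x_1 ≥ 9 gives C(7,2) = 21; x_2 ≥ 7 gives C(9,2) = 36; x_3 ≥ 5 gives C(11,2) = 55. Together 112.
Add back pairs where two caps are both exceeded: 0 + 1 + 6 = 7.
By inclusion–exclusion the count is 120 − 112 + 7 = 15.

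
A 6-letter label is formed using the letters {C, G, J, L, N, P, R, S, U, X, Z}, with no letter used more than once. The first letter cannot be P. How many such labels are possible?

302400

The first letter has 11−1 = 10 choices (anything except P).
The remaining 5 letters are filled from the other 10 symbols without repetition: 10 × 9 × 8 × 7 × 6 = 30240.
Total: 10 × 30240 = 302400.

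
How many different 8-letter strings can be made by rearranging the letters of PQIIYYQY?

PQIIYYQY has 8 letters with I appearing twice, Q appearing twice, and Y appearing 3 times.
Dividing 8! = 40320 by 3!·2!·2! = 24 for the repeated letters gives 1680.

1680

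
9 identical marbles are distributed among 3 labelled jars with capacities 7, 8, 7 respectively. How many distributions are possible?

48

Without the upper bounds there are C(11,2) = 55 ways to split 9 among 3 jars.
Subtract solutions that violate a single cap (substitute x_i' = x_i − (cap_i+1)): x_1 ≥ 8 gives C(3,2) = 3; x_2 ≥ 9 gives C(2,2) = 1; x_3 ≥ 8 gives C(3,2) = 3. Together 7.
No two caps can be exceeded simultaneously, so the pair terms are all 0.
By inclusion–exclusion the count is 55 − 7 + 0 = 48.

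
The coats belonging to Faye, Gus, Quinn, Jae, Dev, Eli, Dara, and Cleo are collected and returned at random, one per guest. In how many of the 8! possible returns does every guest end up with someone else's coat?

This is the derangement count D_8: permutations of 8 items with no fixed point.
By inclusion–exclusion this is Σ_{j=0}^{8} (−1)^j C(8,j)·(8−j)!.
Computing: 40320 − 40320 + 20160 − 6720 + 1680 − 336 + 56 − 8 + 1 = 14833.

14833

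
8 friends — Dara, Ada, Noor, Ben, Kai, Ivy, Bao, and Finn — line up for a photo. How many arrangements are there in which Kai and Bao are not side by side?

30240

Of the 8! = 40320 arrangements, those with Kai and Bao adjacent number 2 × 7! = 10080 (treat the pair as a block with 2 internal orders).
So 40320 − 10080 = 30240 arrangements keep them apart.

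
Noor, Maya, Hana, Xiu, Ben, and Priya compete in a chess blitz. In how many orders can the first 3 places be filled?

There are 6 choices for 1st place, 5 for 2nd, and 4 for 3rd.
That gives 6 × 5 × 4 = 120.

120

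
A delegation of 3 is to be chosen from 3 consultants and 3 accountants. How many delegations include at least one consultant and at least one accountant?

With no constraint there are C(6,3) = 20 possible selections.
Subtract selections that omit an entire group: no consultants → C(3,3) = 1; no accountants → C(3,3) = 1.
Both groups omitted at once is impossible, so 20 − 2 = 18.

18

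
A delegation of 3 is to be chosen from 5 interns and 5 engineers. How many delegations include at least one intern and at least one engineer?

100

Unrestricted: C(10,3) = 120 ways to pick any 3 of the 10.
Subtract selections that omit an entire group: no interns → C(5,3) = 10; no engineers → C(5,3) = 10.
Both groups omitted at once is impossible, so 120 − 20 = 100.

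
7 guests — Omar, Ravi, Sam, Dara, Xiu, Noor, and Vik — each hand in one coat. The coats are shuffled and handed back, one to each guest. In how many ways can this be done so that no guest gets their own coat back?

Let Aᵢ be the assignments in which guest i gets their own coat. We want the size of the complement of A₁∪…∪A_7.
By inclusion–exclusion this is Σ_{j=0}^{7} (−1)^j C(7,j)·(7−j)!.
Computing: 5040 − 5040 + 2520 − 840 + 210 − 42 + 7 − 1 = 1854.

1854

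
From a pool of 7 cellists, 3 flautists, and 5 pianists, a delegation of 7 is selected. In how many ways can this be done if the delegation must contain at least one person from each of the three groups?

Total 7-person selections from all 15: C(15,7) = 6435.
Subtract selections that omit an entire group: no cellists → C(8,7) = 8; no flautists → C(12,7) = 792; no pianists → C(10,7) = 120.
Add back selections omitting two groups (i.e. drawn from a single group): C(7,7) + C(3,7) + C(5,7) = 1.
By inclusion–exclusion: 6435 − 920 + 1 = 5516.

5516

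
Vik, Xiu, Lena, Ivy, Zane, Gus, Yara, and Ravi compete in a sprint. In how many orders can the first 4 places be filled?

This is an ordered selection of 4 from 8: P(8,4).
That gives 8 × 7 × 6 × 5 = 1680.

1680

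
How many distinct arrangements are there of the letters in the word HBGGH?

30

HBGGH has 5 letters with G appearing twice and H appearing twice.
So there are 5! / (2!·2!) = 30 distinguishable arrangements.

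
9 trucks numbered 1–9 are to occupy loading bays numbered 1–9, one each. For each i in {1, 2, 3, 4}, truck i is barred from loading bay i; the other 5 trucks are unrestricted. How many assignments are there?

Let Aᵢ (for 1 ≤ i ≤ 4) be the placements that put truck i in its forbidden loading bay. Any j of these fix j positions, leaving (9−j)! ways to fill the rest, and there are C(4,j) ways to pick which j.
By inclusion–exclusion, the number of valid placements is Σ_{j=0}^{4} (−1)^j C(4,j)·(9−j)!.
Computing: 362880 − 161280 + 30240 − 2880 + 120 = 229080.

229080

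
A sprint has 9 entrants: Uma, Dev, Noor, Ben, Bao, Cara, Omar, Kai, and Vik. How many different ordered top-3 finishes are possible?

504

This is an ordered selection of 3 from 9: P(9,3).
That gives 9 × 8 × 7 = 504.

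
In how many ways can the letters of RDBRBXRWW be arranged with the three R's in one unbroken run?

1260

Treat the 3 copies of R as a single block. The multiset to arrange is then {RRR, B, B, D, W, W, X}, 7 items in all.
That gives (7)!/(2!·2!) = 1260 arrangements.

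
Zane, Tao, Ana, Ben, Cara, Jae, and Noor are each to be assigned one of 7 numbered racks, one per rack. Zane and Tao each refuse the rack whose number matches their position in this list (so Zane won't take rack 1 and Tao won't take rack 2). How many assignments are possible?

Let Aᵢ (for i ∈ {1, 2}) be the placements that put person i in their forbidden rack. Any j of these fix j positions, leaving (7−j)! ways to fill the rest, and there are C(2,j) ways to pick which j.
By inclusion–exclusion, the number of valid placements is Σ_{j=0}^{2} (−1)^j C(2,j)·(7−j)!.
Computing: 5040 − 1440 + 120 = 3720.

3720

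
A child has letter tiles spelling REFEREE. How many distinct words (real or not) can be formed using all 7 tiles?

Letter multiplicities in REFEREE: E×4, F×1, R×2.
The number of distinct arrangements is 7!/(4!·2!) = 5040/48 = 105.

105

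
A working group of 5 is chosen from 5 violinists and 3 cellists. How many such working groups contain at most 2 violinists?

10

Split by how many violinists are chosen (0 through 2).
Sum: C(5,0)·C(3,5) + C(5,1)·C(3,4) + C(5,2)·C(3,3) = 0 + 0 + 10 = 10.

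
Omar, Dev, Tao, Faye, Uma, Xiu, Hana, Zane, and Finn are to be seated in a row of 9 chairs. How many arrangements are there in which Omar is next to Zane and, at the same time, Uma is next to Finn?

20160

Treat {Omar,Zane} as one block (2 orders) and {Uma,Finn} as another (2 orders).
That leaves 7 units to arrange: 2 × 2 × 7! = 4 × 5040 = 20160.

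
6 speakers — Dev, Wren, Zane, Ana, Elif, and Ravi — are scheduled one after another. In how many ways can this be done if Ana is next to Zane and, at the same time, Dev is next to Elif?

Treat {Ana,Zane} as one block (2 orders) and {Dev,Elif} as another (2 orders).
That leaves 4 units to arrange: 2 × 2 × 4! = 4 × 24 = 96.

96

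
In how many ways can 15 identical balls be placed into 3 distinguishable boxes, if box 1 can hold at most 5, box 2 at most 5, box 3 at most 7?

Ignoring the caps, the number of non-negative solutions to x_1+…+x_3 = 15 is C(17,2) = 136.
Subtract solutions that violate a single cap (substitute x_i' = x_i − (cap_i+1)): x_1 ≥ 6 gives C(11,2) = 55; x_2 ≥ 6 gives C(11,2) = 55; x_3 ≥ 8 gives C(9,2) = 36. Together 146.
Add back pairs where two caps are both exceeded: 10 + 3 + 3 = 16.
By inclusion–exclusion the count is 136 − 146 + 16 = 6.

6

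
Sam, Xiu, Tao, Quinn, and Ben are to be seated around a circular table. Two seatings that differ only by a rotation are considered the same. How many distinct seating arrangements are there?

24

Seat Sam anywhere (absorbing the rotational symmetry), then permute the other 4: (4)! = 24.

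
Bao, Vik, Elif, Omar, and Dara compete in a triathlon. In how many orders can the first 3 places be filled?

This is an ordered selection of 3 from 5: P(5,3).
That gives 5 × 4 × 3 = 60.

60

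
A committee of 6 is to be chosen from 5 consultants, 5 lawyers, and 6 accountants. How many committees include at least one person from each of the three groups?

With no constraint there are C(16,6) = 8008 possible selections.
Selections missing a whole group: no consultants → C(11,6) = 462; no lawyers → C(11,6) = 462; no accountants → C(10,6) = 210.
Add back selections omitting two groups (i.e. drawn from a single group): C(5,6) + C(5,6) + C(6,6) = 1.
By inclusion–exclusion: 8008 − 1134 + 1 = 6875.

6875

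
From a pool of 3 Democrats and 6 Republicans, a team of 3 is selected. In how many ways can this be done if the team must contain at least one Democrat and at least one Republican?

63

Total 3-person selections from all 9: C(9,3) = 84.
Subtract selections that omit an entire group: no Democrats → C(6,3) = 20; no Republicans → C(3,3) = 1.
Both groups omitted at once is impossible, so 84 − 21 = 63.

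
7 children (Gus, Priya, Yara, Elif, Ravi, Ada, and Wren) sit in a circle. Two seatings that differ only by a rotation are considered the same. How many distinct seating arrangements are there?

Around a circle, 7 distinct people have 7!/7 = (6)! = 720 rotationally distinct seatings.

720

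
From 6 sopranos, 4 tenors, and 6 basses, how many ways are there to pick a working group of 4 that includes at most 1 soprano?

930

Split by how many sopranos are chosen (0 through 1).
Sum: C(6,0)·C(10,4) + C(6,1)·C(10,3) = 210 + 720 = 930.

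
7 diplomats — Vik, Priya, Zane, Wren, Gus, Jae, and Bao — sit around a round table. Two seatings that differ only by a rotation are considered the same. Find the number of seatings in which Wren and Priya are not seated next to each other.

Without the restriction there are (6)! = 720 seatings.
Seatings with Wren beside Priya: treat them as a block with 2 internal orders, giving 2 × (5)! = 240.
Subtracting, 720 − 240 = 480.

480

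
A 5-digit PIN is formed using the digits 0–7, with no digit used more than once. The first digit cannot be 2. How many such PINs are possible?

5880

The first digit has 8−1 = 7 choices (anything except 2).
The remaining 4 digits are filled from the other 7 symbols without repetition: 7 × 6 × 5 × 4 = 840.
Total: 7 × 840 = 5880.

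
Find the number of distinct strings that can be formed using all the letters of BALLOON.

BALLOON has 7 letters with L appearing twice and O appearing twice.
Dividing 7! = 5040 by 2!·2! = 4 for the repeated letters gives 1260.

1260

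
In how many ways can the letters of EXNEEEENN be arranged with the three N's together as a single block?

Treat the 3 copies of N as a single block. The multiset to arrange is then {NNN, E, E, E, E, E, X}, 7 items in all.
That gives (7)!/(5!) = 42 arrangements.

42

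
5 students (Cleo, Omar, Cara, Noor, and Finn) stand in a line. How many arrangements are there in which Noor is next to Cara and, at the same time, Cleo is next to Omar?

Treat {Noor,Cara} as one block (2 orders) and {Cleo,Omar} as another (2 orders).
That leaves 3 units to arrange: 2 × 2 × 3! = 4 × 6 = 24.

24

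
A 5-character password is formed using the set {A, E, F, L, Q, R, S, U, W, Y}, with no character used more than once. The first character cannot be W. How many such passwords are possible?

27216

The first character has 10−1 = 9 choices (anything except W).
The remaining 4 characters are filled from the other 9 symbols without repetition: 9 × 8 × 7 × 6 = 3024.
Total: 9 × 3024 = 27216.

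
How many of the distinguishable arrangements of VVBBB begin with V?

With the first slot taken by V, it remains to arrange the other 4 letters (VBBB).
Those 4 letters have B appearing 3 times, giving (4)!/(3!) = 4.

4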